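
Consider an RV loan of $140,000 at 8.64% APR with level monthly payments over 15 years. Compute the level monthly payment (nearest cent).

Monthly rate = 8.64%/12 = 0.0072000; payment = 140,000 × 0.0072000 / (1 − (1+0.0072000)^−180) = $1,390.15.

$1,390.15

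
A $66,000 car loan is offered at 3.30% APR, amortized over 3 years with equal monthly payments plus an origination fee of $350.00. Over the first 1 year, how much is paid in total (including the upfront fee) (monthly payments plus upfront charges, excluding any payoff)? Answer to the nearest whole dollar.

Monthly rate = 3.3%/12 = 0.0027500; payment = 66,000 × 0.0027500 / (1 − (1+0.0027500)^−36) = $1,928.10.
Total outlay = 12 × $1,928.10 + $350.00 = $23,487.20.

$23,487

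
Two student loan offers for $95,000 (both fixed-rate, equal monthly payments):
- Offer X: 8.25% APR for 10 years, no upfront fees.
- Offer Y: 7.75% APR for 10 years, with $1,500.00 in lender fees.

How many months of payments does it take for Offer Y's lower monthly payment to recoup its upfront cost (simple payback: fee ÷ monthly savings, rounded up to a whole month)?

60 months

Offer X: at 8.25% the monthly rate is 0.0068750, so the payment is 95,000 × 0.0068750 / (1 − 1.0068750^−120) = $1,165.20.
Offer Y: monthly rate = 7.75%/12 = 0.0064583; payment = 95,000 × 0.0064583 / (1 − (1+0.0064583)^−120) = $1,140.10.
Monthly savings = $1,165.20 − $1,140.10 = $25.10.
Break-even = $1,500.00 / $25.10 = 59.76 → 60 months.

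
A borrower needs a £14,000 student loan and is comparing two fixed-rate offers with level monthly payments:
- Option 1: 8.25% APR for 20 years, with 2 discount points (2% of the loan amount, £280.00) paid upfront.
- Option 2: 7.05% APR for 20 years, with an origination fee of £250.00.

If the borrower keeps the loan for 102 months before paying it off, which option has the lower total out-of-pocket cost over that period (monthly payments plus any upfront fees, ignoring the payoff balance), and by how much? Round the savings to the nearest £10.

Option 1: at 8.25% the monthly rate is 0.0068750, so the payment is 14,000 × 0.0068750 / (1 − 1.0068750^−240) = £119.29.
Option 2: monthly rate = 7.05%/12 = 0.0058750; payment = 14,000 × 0.0058750 / (1 − (1+0.0058750)^−240) = £108.96.
Over 102 months: Option 1 costs 102 × £119.29 + £280.00 = £12,447.58; Option 2 costs 102 × £108.96 + £250.00 = £11,363.92.
Option 2 is cheaper by £12,447.58 − £11,363.92 = £1,083.66.

Option 2 by £1,080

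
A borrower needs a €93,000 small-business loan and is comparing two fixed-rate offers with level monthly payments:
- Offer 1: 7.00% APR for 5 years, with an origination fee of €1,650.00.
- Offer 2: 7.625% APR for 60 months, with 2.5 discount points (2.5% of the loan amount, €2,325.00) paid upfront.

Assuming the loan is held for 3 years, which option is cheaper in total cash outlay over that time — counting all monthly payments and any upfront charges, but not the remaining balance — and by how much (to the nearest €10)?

Offer 1 by €1,670

Offer 1: at 7.00% the monthly rate is 0.0058333, so the payment is 93,000 × 0.0058333 / (1 − 1.0058333^−60) = €1,841.51.
Offer 2: monthly rate = 7.625%/12 = 0.0063542; payment = 93,000 × 0.0063542 / (1 − (1+0.0063542)^−60) = €1,869.06.
Over 36 months: Offer 1 costs 36 × €1,841.51 + €1,650.00 = €67,944.36; Offer 2 costs 36 × €1,869.06 + €2,325.00 = €69,611.16.
Offer 1 is cheaper by €69,611.16 − €67,944.36 = €1,666.80.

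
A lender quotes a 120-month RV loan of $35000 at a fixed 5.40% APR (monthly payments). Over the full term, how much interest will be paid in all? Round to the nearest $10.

Monthly rate = 5.4%/12 = 0.0045000; payment = 35,000 × 0.0045000 / (1 − (1+0.0045000)^−120) = $378.11.
Total paid = 120 × $378.11 = $45,373.20; interest = $45,373.20 − $35,000 = $10,373.20.

$10,370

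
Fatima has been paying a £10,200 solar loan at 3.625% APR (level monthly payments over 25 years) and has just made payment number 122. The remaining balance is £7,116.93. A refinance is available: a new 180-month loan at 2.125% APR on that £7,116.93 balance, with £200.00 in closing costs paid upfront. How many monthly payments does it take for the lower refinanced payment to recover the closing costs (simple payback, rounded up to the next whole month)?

Current payment = 10,200 × 3.625%/12 / (1 − (1+0.0030208)^−300) = £51.75.
Refinanced payment = 7,116.93 × 0.0017708 / (1 − (1+0.0017708)^−180) = £46.21.
Monthly savings = £51.75 − £46.21 = £5.54.
Break-even = £200.00 / £5.54 = 36.10 → 37 months.

37 months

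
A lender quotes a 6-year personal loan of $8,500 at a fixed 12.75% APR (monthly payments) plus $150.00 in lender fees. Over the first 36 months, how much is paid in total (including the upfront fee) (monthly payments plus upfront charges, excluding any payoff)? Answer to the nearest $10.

$6,250

Monthly rate = 12.75%/12 = 0.0106250; payment = 8,500 × 0.0106250 / (1 − (1+0.0106250)^−72) = $169.51.
Total outlay = 36 × $169.51 + $150.00 = $6,252.36.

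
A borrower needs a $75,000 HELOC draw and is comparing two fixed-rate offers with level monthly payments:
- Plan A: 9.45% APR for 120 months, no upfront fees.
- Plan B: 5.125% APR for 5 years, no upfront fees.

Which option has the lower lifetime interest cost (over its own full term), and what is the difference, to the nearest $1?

Plan B by $31,033

Plan A: at 9.45% the monthly rate is 0.0078750, so the payment is 75,000 × 0.0078750 / (1 − 1.0078750^−120) = $968.43.
Total interest on Plan A = 120 × $968.43 − $75,000 = $41,211.60.
Plan B: monthly rate = 5.125%/12 = 0.0042708; payment = 75,000 × 0.0042708 / (1 − (1+0.0042708)^−60) = $1,419.64.
Total interest on Plan B = 60 × $1,419.64 − $75,000 = $10,178.40.
Plan B is lower by $31,033.20.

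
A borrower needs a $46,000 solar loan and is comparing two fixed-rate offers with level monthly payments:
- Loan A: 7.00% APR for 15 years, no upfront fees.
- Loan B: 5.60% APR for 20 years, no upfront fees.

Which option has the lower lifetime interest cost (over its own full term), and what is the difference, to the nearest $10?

Loan A: at 7.00% the monthly rate is 0.0058333, so the payment is 46,000 × 0.0058333 / (1 − 1.0058333^−180) = $413.46.
Total interest on Loan A = 180 × $413.46 − $46,000 = $28,422.80.
Loan B: monthly rate = 5.6%/12 = 0.0046667; payment = 46,000 × 0.0046667 / (1 − (1+0.0046667)^−240) = $319.03.
Total interest on Loan B = 240 × $319.03 − $46,000 = $30,567.20.
Loan A is lower by $2,144.40.

Loan A by $2,140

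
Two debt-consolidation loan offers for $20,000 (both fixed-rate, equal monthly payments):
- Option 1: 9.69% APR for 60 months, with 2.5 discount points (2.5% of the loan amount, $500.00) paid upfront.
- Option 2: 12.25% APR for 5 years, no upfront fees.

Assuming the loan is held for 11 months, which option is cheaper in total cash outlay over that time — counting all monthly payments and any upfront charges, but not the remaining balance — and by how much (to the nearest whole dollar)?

Option 2 by $219

Option 1: at 9.69% the monthly rate is 0.0080750, so the payment is 20,000 × 0.0080750 / (1 − 1.0080750^−60) = $421.90.
Option 2: at 12.25% the monthly rate is 0.0102083, so the payment is 20,000 × 0.0102083 / (1 − 1.0102083^−60) = $447.42.
Over 11 months: Option 1 costs 11 × $421.90 + $500.00 = $5,140.90; Option 2 costs 11 × $447.42 = $4,921.62.
Option 2 is cheaper by $5,140.90 − $4,921.62 = $219.28.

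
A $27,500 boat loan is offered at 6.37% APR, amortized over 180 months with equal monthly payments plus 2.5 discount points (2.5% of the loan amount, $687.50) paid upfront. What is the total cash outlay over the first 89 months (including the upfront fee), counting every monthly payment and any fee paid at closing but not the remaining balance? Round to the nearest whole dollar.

$21,833

At 6.37% the monthly rate is 0.0053083, so the payment is 27,500 × 0.0053083 / (1 − 1.0053083^−180) = $237.59.
Total outlay = 89 × $237.59 + $687.50 = $21,833.01.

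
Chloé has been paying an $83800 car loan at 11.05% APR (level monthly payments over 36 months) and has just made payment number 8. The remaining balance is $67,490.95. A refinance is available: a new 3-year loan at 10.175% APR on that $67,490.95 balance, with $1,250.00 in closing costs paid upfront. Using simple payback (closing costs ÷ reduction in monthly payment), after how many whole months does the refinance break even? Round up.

3 months

Current payment = 83,800 × 11.05%/12 / (1 − (1+0.0092083)^−36) = $2,745.49.
Refinanced payment = 67,490.95 × 0.0084792 / (1 − (1+0.0084792)^−36) = $2,183.29.
Monthly savings = $2,745.49 − $2,183.29 = $562.20.
Break-even = $1,250.00 / $562.20 = 2.22 → 3 months.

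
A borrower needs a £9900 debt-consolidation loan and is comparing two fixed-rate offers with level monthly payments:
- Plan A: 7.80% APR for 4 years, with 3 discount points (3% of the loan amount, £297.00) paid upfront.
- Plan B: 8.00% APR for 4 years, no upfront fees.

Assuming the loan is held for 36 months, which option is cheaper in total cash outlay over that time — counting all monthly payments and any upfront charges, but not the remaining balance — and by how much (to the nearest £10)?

Plan A: monthly rate = 7.8%/12 = 0.0065000; payment = 9,900 × 0.0065000 / (1 − (1+0.0065000)^−48) = £240.76.
Plan B: monthly rate = 8%/12 = 0.0066667; payment = 9,900 × 0.0066667 / (1 − (1+0.0066667)^−48) = £241.69.
Over 36 months: Plan A costs 36 × £240.76 + £297.00 = £8,964.36; Plan B costs 36 × £241.69 = £8,700.84.
Plan B is cheaper by £8,964.36 − £8,700.84 = £263.52.

Plan B by £260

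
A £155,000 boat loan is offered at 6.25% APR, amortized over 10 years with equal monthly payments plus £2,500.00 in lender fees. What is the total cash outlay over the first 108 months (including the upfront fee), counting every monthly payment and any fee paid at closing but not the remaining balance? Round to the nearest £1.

At 6.25% the monthly rate is 0.0052083, so the payment is 155,000 × 0.0052083 / (1 − 1.0052083^−120) = £1,740.34.
Total outlay = 108 × £1,740.34 + £2,500.00 = £190,456.72.

£190,457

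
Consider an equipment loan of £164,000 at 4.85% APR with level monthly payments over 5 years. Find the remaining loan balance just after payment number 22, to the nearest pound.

£108,420

With monthly rate i = 4.85%/12 = 0.0040417, the balance after k of n payments is P · [(1+i)^n − (1+i)^k] / [(1+i)^n − 1].
(1+0.0040417)^60 = 1.27380854 and (1+0.0040417)^22 = 1.09279372, so the balance is 164,000 × (1.27380854 − 1.09279372) / (1.27380854 − 1) = £108,420.40.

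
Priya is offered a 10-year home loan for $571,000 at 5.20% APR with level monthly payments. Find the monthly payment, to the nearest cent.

At 5.20% the monthly rate is 0.0043333, so the payment is 571,000 × 0.0043333 / (1 − 1.0043333^−120) = $6,112.31.

$6,112.31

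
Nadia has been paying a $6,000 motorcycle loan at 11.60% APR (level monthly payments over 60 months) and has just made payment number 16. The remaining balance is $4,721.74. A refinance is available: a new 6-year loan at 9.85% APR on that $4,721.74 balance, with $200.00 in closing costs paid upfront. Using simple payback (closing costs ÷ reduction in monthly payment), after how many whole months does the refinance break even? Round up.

5 months

Current payment = 6,000 × 11.6%/12 / (1 − (1+0.0096667)^−60) = $132.26.
Refinanced payment = 4,721.74 × 0.0082083 / (1 − (1+0.0082083)^−72) = $87.12.
Monthly savings = $132.26 − $87.12 = $45.14.
Break-even = $200.00 / $45.14 = 4.43 → 5 months.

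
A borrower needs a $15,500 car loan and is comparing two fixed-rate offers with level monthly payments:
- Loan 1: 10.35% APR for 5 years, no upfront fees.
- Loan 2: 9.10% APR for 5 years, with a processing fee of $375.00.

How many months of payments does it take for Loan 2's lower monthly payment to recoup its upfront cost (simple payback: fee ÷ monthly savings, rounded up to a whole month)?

40 months

Loan 1: at 10.35% the monthly rate is 0.0086250, so the payment is 15,500 × 0.0086250 / (1 − 1.0086250^−60) = $332.00.
Loan 2: monthly rate = 9.1%/12 = 0.0075833; payment = 15,500 × 0.0075833 / (1 − (1+0.0075833)^−60) = $322.51.
Monthly savings = $332.00 − $322.51 = $9.49.
Break-even = $375.00 / $9.49 = 39.52 → 40 months.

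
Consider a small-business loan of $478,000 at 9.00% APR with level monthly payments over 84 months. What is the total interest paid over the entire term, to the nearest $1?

Monthly rate = 9%/12 = 0.0075000; payment = 478,000 × 0.0075000 / (1 − (1+0.0075000)^−84) = $7,690.58.
Total paid = 84 × $7,690.58 = $646,008.72; interest = $646,008.72 − $478,000 = $168,008.72.

$168,009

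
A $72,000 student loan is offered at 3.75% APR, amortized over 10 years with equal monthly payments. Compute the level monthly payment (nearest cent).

$720.44

Monthly rate = 3.75%/12 = 0.0031250; payment = 72,000 × 0.0031250 / (1 − (1+0.0031250)^−120) = $720.44.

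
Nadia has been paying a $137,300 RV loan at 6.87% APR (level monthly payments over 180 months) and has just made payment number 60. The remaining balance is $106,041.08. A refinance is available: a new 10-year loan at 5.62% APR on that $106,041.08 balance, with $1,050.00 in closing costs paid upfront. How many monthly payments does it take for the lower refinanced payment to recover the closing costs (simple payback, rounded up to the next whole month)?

Current payment = 137,300 × 6.87%/12 / (1 − (1+0.0057250)^−180) = $1,224.13.
Refinanced payment = 106,041.08 × 0.0046833 / (1 − (1+0.0046833)^−120) = $1,157.14.
Monthly savings = $1,224.13 − $1,157.14 = $66.99.
Break-even = $1,050.00 / $66.99 = 15.67 → 16 months.

16 months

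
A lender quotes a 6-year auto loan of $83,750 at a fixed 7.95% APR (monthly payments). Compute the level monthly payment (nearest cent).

At 7.95% the monthly rate is 0.0066250, so the payment is 83,750 × 0.0066250 / (1 − 1.0066250^−72) = $1,466.37.

$1,466.37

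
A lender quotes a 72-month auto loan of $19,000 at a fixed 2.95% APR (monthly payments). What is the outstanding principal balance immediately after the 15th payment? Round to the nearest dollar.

With monthly rate i = 2.95%/12 = 0.0024583, the balance after k of n payments is P · [(1+i)^n − (1+i)^k] / [(1+i)^n − 1].
(1+0.0024583)^72 = 1.19337186 and (1+0.0024583)^15 = 1.03751637, so the balance is 19,000 × (1.19337186 − 1.03751637) / (1.19337186 − 1) = $15,313.78.

$15,314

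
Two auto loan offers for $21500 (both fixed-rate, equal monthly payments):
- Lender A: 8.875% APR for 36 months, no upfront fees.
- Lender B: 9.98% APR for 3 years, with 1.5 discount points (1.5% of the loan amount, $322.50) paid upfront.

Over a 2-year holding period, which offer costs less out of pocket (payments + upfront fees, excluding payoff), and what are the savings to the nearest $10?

Lender A: monthly rate = 8.875%/12 = 0.0073958; payment = 21,500 × 0.0073958 / (1 − (1+0.0073958)^−36) = $682.44.
Lender B: monthly rate = 9.98%/12 = 0.0083167; payment = 21,500 × 0.0083167 / (1 − (1+0.0083167)^−36) = $693.54.
Over 24 months: Lender A costs 24 × $682.44 = $16,378.56; Lender B costs 24 × $693.54 + $322.50 = $16,967.46.
Lender A is cheaper by $16,967.46 − $16,378.56 = $588.90.

Lender A by $590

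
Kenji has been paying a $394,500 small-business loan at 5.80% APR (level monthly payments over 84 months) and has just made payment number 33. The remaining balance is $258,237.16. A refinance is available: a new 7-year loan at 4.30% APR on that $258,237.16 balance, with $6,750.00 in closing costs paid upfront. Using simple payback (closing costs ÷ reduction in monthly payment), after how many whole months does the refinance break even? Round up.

Current payment = 394,500 × 5.8%/12 / (1 − (1+0.0048333)^−84) = $5,725.33.
Refinanced payment = 258,237.16 × 0.0035833 / (1 − (1+0.0035833)^−84) = $3,565.57.
Monthly savings = $5,725.33 − $3,565.57 = $2,159.76.
Break-even = $6,750.00 / $2,159.76 = 3.13 → 4 months.

4 months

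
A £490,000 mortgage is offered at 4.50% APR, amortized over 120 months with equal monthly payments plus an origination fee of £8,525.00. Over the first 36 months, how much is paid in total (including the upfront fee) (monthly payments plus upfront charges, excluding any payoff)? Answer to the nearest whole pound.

£191,343

At 4.50% the monthly rate is 0.0037500, so the payment is 490,000 × 0.0037500 / (1 − 1.0037500^−120) = £5,078.28.
Total outlay = 36 × £5,078.28 + £8,525.00 = £191,343.08.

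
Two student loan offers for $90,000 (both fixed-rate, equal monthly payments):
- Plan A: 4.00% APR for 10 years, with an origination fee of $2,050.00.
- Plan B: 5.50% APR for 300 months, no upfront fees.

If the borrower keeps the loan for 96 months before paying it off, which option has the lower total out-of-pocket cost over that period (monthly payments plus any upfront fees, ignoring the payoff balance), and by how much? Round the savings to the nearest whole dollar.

Plan A: at 4.00% the monthly rate is 0.0033333, so the payment is 90,000 × 0.0033333 / (1 − 1.0033333^−120) = $911.21.
Plan B: at 5.50% the monthly rate is 0.0045833, so the payment is 90,000 × 0.0045833 / (1 − 1.0045833^−300) = $552.68.
Over 96 months: Plan A costs 96 × $911.21 + $2,050.00 = $89,526.16; Plan B costs 96 × $552.68 = $53,057.28.
Plan B is cheaper by $89,526.16 − $53,057.28 = $36,468.88.

Plan B by $36,469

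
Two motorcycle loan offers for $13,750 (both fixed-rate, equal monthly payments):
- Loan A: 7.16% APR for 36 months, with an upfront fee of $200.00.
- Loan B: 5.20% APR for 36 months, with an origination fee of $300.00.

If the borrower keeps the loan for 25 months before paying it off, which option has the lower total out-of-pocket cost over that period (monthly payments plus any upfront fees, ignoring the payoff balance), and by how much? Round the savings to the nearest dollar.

Loan B by $206

Loan A: monthly rate = 7.16%/12 = 0.0059667; payment = 13,750 × 0.0059667 / (1 − (1+0.0059667)^−36) = $425.57.
Loan B: monthly rate = 5.2%/12 = 0.0043333; payment = 13,750 × 0.0043333 / (1 − (1+0.0043333)^−36) = $413.34.
Over 25 months: Loan A costs 25 × $425.57 + $200.00 = $10,839.25; Loan B costs 25 × $413.34 + $300.00 = $10,633.50.
Loan B is cheaper by $10,839.25 − $10,633.50 = $205.75.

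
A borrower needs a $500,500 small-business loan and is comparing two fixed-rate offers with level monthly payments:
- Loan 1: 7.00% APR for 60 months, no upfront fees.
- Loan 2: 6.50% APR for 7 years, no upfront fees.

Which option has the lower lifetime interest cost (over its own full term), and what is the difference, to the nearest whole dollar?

Loan 1: at 7.00% the monthly rate is 0.0058333, so the payment is 500,500 × 0.0058333 / (1 − 1.0058333^−60) = $9,910.50.
Total interest on Loan 1 = 60 × $9,910.50 − $500,500 = $94,130.00.
Loan 2: monthly rate = 6.5%/12 = 0.0054167; payment = 500,500 × 0.0054167 / (1 − (1+0.0054167)^−84) = $7,432.14.
Total interest on Loan 2 = 84 × $7,432.14 − $500,500 = $123,799.76.
Loan 1 is lower by $29,669.76.

Loan 1 by $29,670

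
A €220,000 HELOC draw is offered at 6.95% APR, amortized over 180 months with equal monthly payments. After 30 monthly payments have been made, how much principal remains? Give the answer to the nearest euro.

€197,232

With monthly rate i = 6.95%/12 = 0.0057917, the balance after k of n payments is P · [(1+i)^n − (1+i)^k] / [(1+i)^n − 1].
(1+0.0057917)^180 = 2.82778212 and (1+0.0057917)^30 = 1.18916191, so the balance is 220,000 × (2.82778212 − 1.18916191) / (2.82778212 − 1) = €197,231.63.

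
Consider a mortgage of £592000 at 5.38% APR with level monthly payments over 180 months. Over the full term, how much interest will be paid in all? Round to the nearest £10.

Monthly rate = 5.38%/12 = 0.0044833; payment = 592,000 × 0.0044833 / (1 − (1+0.0044833)^−180) = £4,799.52.
Total paid = 180 × £4,799.52 = £863,913.60; interest = £863,913.60 − £592,000 = £271,913.60.

£271,910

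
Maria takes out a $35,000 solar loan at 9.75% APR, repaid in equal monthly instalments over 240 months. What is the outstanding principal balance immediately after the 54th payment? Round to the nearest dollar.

$31,789

With monthly rate i = 9.75%/12 = 0.0081250, the balance after k of n payments is P · [(1+i)^n − (1+i)^k] / [(1+i)^n − 1].
(1+0.0081250)^240 = 6.97352458 and (1+0.0081250)^54 = 1.54802074, so the balance is 35,000 × (6.97352458 − 1.54802074) / (6.97352458 − 1) = $31,789.04.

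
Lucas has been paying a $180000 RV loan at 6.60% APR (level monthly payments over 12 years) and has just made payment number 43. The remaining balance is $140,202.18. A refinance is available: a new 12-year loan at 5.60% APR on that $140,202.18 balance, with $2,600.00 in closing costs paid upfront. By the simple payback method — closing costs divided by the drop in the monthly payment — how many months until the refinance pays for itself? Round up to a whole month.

Current payment = 180,000 × 6.6%/12 / (1 − (1+0.0055000)^−144) = $1,812.93.
Refinanced payment = 140,202.18 × 0.0046667 / (1 − (1+0.0046667)^−144) = $1,339.32.
Monthly savings = $1,812.93 − $1,339.32 = $473.61.
Break-even = $2,600.00 / $473.61 = 5.49 → 6 months.

6 months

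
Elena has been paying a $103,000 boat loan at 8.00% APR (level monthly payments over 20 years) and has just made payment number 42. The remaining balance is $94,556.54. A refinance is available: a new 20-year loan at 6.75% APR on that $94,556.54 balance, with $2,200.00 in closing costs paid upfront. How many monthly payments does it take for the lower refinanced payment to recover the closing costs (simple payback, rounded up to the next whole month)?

16 months

Current payment = 103,000 × 8%/12 / (1 − (1+0.0066667)^−240) = $861.53.
Refinanced payment = 94,556.54 × 0.0056250 / (1 − (1+0.0056250)^−240) = $718.97.
Monthly savings = $861.53 − $718.97 = $142.56.
Break-even = $2,200.00 / $142.56 = 15.43 → 16 months.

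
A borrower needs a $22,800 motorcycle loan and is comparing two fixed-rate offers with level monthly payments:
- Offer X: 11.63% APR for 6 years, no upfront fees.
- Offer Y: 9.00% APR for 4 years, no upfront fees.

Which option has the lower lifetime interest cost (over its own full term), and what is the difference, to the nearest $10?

Offer Y by $4,540

Offer X: at 11.63% the monthly rate is 0.0096917, so the payment is 22,800 × 0.0096917 / (1 − 1.0096917^−72) = $441.37.
Total interest on Offer X = 72 × $441.37 − $22,800 = $8,978.64.
Offer Y: at 9.00% the monthly rate is 0.0075000, so the payment is 22,800 × 0.0075000 / (1 − 1.0075000^−48) = $567.38.
Total interest on Offer Y = 48 × $567.38 − $22,800 = $4,434.24.
Offer Y is lower by $4,544.40.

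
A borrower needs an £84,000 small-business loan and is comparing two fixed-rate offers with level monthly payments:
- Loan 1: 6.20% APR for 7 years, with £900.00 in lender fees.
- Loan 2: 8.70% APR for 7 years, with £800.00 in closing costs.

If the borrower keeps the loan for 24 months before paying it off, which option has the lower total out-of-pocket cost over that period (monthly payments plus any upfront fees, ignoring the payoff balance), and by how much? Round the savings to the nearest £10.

Loan 1: at 6.20% the monthly rate is 0.0051667, so the payment is 84,000 × 0.0051667 / (1 − 1.0051667^−84) = £1,235.19.
Loan 2: monthly rate = 8.7%/12 = 0.0072500; payment = 84,000 × 0.0072500 / (1 − (1+0.0072500)^−84) = £1,338.73.
Over 24 months: Loan 1 costs 24 × £1,235.19 + £900.00 = £30,544.56; Loan 2 costs 24 × £1,338.73 + £800.00 = £32,929.52.
Loan 1 is cheaper by £32,929.52 − £30,544.56 = £2,384.96.

Loan 1 by £2,380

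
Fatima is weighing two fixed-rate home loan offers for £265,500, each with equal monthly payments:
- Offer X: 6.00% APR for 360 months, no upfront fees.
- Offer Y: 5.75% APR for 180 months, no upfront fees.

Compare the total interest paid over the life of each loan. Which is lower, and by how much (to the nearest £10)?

Offer X: monthly rate = 6%/12 = 0.0050000; payment = 265,500 × 0.0050000 / (1 − (1+0.0050000)^−360) = £1,591.81.
Total interest on Offer X = 360 × £1,591.81 − £265,500 = £307,551.60.
Offer Y: monthly rate = 5.75%/12 = 0.0047917; payment = 265,500 × 0.0047917 / (1 − (1+0.0047917)^−180) = £2,204.74.
Total interest on Offer Y = 180 × £2,204.74 − £265,500 = £131,353.20.
Offer Y is lower by £176,198.40.

Offer Y by £176,200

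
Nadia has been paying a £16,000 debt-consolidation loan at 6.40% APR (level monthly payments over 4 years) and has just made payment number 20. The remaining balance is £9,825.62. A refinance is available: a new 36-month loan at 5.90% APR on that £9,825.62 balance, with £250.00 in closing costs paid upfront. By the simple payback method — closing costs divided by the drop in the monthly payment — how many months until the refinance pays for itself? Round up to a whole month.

4 months

Current payment = 16,000 × 6.4%/12 / (1 − (1+0.0053333)^−48) = £378.70.
Refinanced payment = 9,825.62 × 0.0049167 / (1 − (1+0.0049167)^−36) = £298.47.
Monthly savings = £378.70 − £298.47 = £80.23.
Break-even = £250.00 / £80.23 = 3.12 → 4 months.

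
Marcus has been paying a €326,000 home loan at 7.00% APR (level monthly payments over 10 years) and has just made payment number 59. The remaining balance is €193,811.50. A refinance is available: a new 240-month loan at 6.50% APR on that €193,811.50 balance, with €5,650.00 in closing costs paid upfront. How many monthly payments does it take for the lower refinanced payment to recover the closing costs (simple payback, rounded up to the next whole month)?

Current payment = 326,000 × 7%/12 / (1 − (1+0.0058333)^−120) = €3,785.14.
Refinanced payment = 193,811.50 × 0.0054167 / (1 − (1+0.0054167)^−240) = €1,445.01.
Monthly savings = €3,785.14 − €1,445.01 = €2,340.13.
Break-even = €5,650.00 / €2,340.13 = 2.41 → 3 months.

3 months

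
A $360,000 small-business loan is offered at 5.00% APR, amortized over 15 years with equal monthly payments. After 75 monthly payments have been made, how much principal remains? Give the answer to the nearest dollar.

$241,708

With monthly rate i = 5%/12 = 0.0041667, the balance after k of n payments is P · [(1+i)^n − (1+i)^k] / [(1+i)^n − 1].
(1+0.0041667)^180 = 2.11370393 and (1+0.0041667)^75 = 1.36595082, so the balance is 360,000 × (2.11370393 − 1.36595082) / (2.11370393 − 1) = $241,707.97.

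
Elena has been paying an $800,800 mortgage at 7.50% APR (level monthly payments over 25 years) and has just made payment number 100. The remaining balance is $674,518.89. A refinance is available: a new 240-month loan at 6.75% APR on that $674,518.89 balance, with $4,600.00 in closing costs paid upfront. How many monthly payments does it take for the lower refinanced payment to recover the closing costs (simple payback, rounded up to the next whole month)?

Current payment = 800,800 × 7.5%/12 / (1 − (1+0.0062500)^−300) = $5,917.84.
Refinanced payment = 674,518.89 × 0.0056250 / (1 − (1+0.0056250)^−240) = $5,128.80.
Monthly savings = $5,917.84 − $5,128.80 = $789.04.
Break-even = $4,600.00 / $789.04 = 5.83 → 6 months.

6 months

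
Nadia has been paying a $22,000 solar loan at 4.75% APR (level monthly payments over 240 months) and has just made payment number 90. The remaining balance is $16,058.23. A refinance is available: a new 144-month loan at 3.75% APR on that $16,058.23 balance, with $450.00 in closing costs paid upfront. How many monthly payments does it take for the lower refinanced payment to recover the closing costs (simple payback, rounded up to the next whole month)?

Current payment = 22,000 × 4.75%/12 / (1 − (1+0.0039583)^−240) = $142.17.
Refinanced payment = 16,058.23 × 0.0031250 / (1 − (1+0.0031250)^−144) = $138.65.
Monthly savings = $142.17 − $138.65 = $3.52.
Break-even = $450.00 / $3.52 = 127.84 → 128 months.

128 months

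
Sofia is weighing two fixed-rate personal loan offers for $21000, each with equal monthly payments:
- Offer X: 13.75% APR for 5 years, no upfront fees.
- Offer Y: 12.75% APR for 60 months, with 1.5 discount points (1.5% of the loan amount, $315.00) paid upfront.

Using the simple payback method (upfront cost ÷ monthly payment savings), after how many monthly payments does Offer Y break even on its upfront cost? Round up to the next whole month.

Offer X: monthly rate = 13.75%/12 = 0.0114583; payment = 21,000 × 0.0114583 / (1 − (1+0.0114583)^−60) = $485.92.
Offer Y: at 12.75% the monthly rate is 0.0106250, so the payment is 21,000 × 0.0106250 / (1 − 1.0106250^−60) = $475.13.
Monthly savings = $485.92 − $475.13 = $10.79.
Break-even = $315.00 / $10.79 = 29.19 → 30 months.

30 months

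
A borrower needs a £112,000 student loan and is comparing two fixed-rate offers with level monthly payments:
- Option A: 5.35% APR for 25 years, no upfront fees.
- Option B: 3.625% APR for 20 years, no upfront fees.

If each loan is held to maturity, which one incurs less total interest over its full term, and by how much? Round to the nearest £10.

Option B by £45,710

Option A: monthly rate = 5.35%/12 = 0.0044583; payment = 112,000 × 0.0044583 / (1 − (1+0.0044583)^−300) = £677.78.
Total interest on Option A = 300 × £677.78 − £112,000 = £91,334.00.
Option B: at 3.625% the monthly rate is 0.0030208, so the payment is 112,000 × 0.0030208 / (1 − 1.0030208^−240) = £656.77.
Total interest on Option B = 240 × £656.77 − £112,000 = £45,624.80.
Option B is lower by £45,709.20.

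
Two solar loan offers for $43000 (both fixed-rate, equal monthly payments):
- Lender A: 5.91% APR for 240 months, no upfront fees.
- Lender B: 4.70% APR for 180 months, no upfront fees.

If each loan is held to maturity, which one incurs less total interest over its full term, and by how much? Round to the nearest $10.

Lender A: monthly rate = 5.91%/12 = 0.0049250; payment = 43,000 × 0.0049250 / (1 − (1+0.0049250)^−240) = $305.84.
Total interest on Lender A = 240 × $305.84 − $43,000 = $30,401.60.
Lender B: monthly rate = 4.7%/12 = 0.0039167; payment = 43,000 × 0.0039167 / (1 − (1+0.0039167)^−180) = $333.36.
Total interest on Lender B = 180 × $333.36 − $43,000 = $17,004.80.
Lender B is lower by $13,396.80.

Lender B by $13,400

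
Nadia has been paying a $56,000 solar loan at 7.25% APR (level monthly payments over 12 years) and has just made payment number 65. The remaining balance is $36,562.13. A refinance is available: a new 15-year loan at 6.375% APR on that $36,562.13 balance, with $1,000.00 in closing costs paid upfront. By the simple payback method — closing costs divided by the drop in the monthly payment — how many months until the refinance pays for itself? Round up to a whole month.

4 months

Current payment = 56,000 × 7.25%/12 / (1 − (1+0.0060417)^−144) = $583.38.
Refinanced payment = 36,562.13 × 0.0053125 / (1 − (1+0.0053125)^−180) = $315.99.
Monthly savings = $583.38 − $315.99 = $267.39.
Break-even = $1,000.00 / $267.39 = 3.74 → 4 months.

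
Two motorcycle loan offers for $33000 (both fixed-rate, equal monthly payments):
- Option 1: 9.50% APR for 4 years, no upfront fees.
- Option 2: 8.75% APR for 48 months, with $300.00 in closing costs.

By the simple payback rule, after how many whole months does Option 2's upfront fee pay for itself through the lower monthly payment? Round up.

Option 1: monthly rate = 9.5%/12 = 0.0079167; payment = 33,000 × 0.0079167 / (1 − (1+0.0079167)^−48) = $829.06.
Option 2: monthly rate = 8.75%/12 = 0.0072917; payment = 33,000 × 0.0072917 / (1 − (1+0.0072917)^−48) = $817.29.
Monthly savings = $829.06 − $817.29 = $11.77.
Break-even = $300.00 / $11.77 = 25.49 → 26 months.

26 months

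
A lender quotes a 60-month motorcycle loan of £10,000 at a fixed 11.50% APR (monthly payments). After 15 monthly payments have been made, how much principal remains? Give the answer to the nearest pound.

With monthly rate i = 11.5%/12 = 0.0095833, the balance after k of n payments is P · [(1+i)^n − (1+i)^k] / [(1+i)^n − 1].
(1+0.0095833)^60 = 1.77227188 and (1+0.0095833)^15 = 1.15380545, so the balance is 10,000 × (1.77227188 − 1.15380545) / (1.77227188 − 1) = £8,008.40.

£8,008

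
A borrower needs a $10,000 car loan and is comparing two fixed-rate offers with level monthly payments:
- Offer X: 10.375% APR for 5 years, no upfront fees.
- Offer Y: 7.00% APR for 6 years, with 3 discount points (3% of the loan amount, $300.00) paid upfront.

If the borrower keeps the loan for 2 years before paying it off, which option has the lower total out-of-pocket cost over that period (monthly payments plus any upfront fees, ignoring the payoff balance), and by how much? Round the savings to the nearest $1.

Offer X: monthly rate = 10.375%/12 = 0.0086458; payment = 10,000 × 0.0086458 / (1 − (1+0.0086458)^−60) = $214.32.
Offer Y: monthly rate = 7%/12 = 0.0058333; payment = 10,000 × 0.0058333 / (1 − (1+0.0058333)^−72) = $170.49.
Over 24 months: Offer X costs 24 × $214.32 = $5,143.68; Offer Y costs 24 × $170.49 + $300.00 = $4,391.76.
Offer Y is cheaper by $5,143.68 − $4,391.76 = $751.92.

Offer Y by $752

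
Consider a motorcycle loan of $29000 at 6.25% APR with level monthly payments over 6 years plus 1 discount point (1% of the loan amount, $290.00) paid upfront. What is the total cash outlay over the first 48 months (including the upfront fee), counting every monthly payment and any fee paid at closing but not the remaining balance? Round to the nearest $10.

Monthly rate = 6.25%/12 = 0.0052083; payment = 29,000 × 0.0052083 / (1 − (1+0.0052083)^−72) = $484.04.
Total outlay = 48 × $484.04 + $290.00 = $23,523.92.

$23,520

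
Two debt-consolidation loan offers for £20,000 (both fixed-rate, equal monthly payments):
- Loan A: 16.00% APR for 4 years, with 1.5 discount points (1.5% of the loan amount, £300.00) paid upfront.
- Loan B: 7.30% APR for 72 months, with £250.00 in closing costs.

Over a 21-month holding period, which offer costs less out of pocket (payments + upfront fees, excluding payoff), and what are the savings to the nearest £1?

Loan A: at 16.00% the monthly rate is 0.0133333, so the payment is 20,000 × 0.0133333 / (1 − 1.0133333^−48) = £566.81.
Loan B: at 7.30% the monthly rate is 0.0060833, so the payment is 20,000 × 0.0060833 / (1 − 1.0060833^−72) = £343.87.
Over 21 months: Loan A costs 21 × £566.81 + £300.00 = £12,203.01; Loan B costs 21 × £343.87 + £250.00 = £7,471.27.
Loan B is cheaper by £12,203.01 − £7,471.27 = £4,731.74.

Loan B by £4,732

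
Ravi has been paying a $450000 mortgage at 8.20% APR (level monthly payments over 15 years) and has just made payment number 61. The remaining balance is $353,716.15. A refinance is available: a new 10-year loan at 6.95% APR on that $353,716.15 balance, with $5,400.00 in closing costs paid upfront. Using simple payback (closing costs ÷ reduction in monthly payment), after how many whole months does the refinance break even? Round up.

22 months

Current payment = 450,000 × 8.2%/12 / (1 − (1+0.0068333)^−180) = $4,352.55.
Refinanced payment = 353,716.15 × 0.0057917 / (1 − (1+0.0057917)^−120) = $4,097.84.
Monthly savings = $4,352.55 − $4,097.84 = $254.71.
Break-even = $5,400.00 / $254.71 = 21.20 → 22 months.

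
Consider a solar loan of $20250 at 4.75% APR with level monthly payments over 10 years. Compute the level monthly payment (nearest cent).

$212.32

Monthly rate = 4.75%/12 = 0.0039583; payment = 20,250 × 0.0039583 / (1 − (1+0.0039583)^−120) = $212.32.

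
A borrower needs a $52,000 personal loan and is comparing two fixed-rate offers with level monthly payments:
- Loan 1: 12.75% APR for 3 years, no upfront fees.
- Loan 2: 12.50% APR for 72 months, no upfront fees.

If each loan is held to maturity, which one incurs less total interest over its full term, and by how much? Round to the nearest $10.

Loan 1 by $11,320

Loan 1: monthly rate = 12.75%/12 = 0.0106250; payment = 52,000 × 0.0106250 / (1 − (1+0.0106250)^−36) = $1,745.83.
Total interest on Loan 1 = 36 × $1,745.83 − $52,000 = $10,849.88.
Loan 2: monthly rate = 12.5%/12 = 0.0104167; payment = 52,000 × 0.0104167 / (1 − (1+0.0104167)^−72) = $1,030.18.
Total interest on Loan 2 = 72 × $1,030.18 − $52,000 = $22,172.96.
Loan 1 is lower by $11,323.08.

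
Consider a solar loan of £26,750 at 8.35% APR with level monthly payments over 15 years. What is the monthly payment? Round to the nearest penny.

Monthly rate = 8.35%/12 = 0.0069583; payment = 26,750 × 0.0069583 / (1 − (1+0.0069583)^−180) = £261.07.

£261.07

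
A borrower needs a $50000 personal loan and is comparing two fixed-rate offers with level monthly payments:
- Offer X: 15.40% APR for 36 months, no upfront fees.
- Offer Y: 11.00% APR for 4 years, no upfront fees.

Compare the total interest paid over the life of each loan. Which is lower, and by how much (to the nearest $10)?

Offer X: monthly rate = 15.4%/12 = 0.0128333; payment = 50,000 × 0.0128333 / (1 − (1+0.0128333)^−36) = $1,743.08.
Total interest on Offer X = 36 × $1,743.08 − $50,000 = $12,750.88.
Offer Y: at 11.00% the monthly rate is 0.0091667, so the payment is 50,000 × 0.0091667 / (1 − 1.0091667^−48) = $1,292.28.
Total interest on Offer Y = 48 × $1,292.28 − $50,000 = $12,029.44.
Offer Y is lower by $721.44.

Offer Y by $720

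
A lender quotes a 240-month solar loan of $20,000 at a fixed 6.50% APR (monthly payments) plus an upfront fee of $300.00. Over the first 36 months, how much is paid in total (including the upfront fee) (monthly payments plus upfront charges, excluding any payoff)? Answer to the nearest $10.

$5,670

Monthly rate = 6.5%/12 = 0.0054167; payment = 20,000 × 0.0054167 / (1 − (1+0.0054167)^−240) = $149.11.
Total outlay = 36 × $149.11 + $300.00 = $5,667.96.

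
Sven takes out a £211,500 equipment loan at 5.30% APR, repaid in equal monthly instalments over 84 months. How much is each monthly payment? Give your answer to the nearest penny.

At 5.30% the monthly rate is 0.0044167, so the payment is 211,500 × 0.0044167 / (1 − 1.0044167^−84) = £3,019.23.

£3,019.23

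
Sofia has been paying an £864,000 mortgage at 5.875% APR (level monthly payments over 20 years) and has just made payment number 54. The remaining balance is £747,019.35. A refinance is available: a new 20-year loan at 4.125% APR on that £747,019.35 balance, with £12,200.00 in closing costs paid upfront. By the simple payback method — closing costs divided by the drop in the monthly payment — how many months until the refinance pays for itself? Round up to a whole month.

8 months

Current payment = 864,000 × 5.875%/12 / (1 − (1+0.0048958)^−240) = £6,127.82.
Refinanced payment = 747,019.35 × 0.0034375 / (1 − (1+0.0034375)^−240) = £4,576.15.
Monthly savings = £6,127.82 − £4,576.15 = £1,551.67.
Break-even = £12,200.00 / £1,551.67 = 7.86 → 8 months.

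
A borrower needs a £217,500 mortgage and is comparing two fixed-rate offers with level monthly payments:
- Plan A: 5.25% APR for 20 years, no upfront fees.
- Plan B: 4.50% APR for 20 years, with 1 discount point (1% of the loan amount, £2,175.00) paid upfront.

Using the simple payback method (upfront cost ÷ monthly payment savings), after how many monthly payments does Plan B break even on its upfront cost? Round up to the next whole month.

Plan A: monthly rate = 5.25%/12 = 0.0043750; payment = 217,500 × 0.0043750 / (1 − (1+0.0043750)^−240) = £1,465.61.
Plan B: at 4.50% the monthly rate is 0.0037500, so the payment is 217,500 × 0.0037500 / (1 − 1.0037500^−240) = £1,376.01.
Monthly savings = £1,465.61 − £1,376.01 = £89.60.
Break-even = £2,175.00 / £89.60 = 24.27 → 25 months.

25 months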